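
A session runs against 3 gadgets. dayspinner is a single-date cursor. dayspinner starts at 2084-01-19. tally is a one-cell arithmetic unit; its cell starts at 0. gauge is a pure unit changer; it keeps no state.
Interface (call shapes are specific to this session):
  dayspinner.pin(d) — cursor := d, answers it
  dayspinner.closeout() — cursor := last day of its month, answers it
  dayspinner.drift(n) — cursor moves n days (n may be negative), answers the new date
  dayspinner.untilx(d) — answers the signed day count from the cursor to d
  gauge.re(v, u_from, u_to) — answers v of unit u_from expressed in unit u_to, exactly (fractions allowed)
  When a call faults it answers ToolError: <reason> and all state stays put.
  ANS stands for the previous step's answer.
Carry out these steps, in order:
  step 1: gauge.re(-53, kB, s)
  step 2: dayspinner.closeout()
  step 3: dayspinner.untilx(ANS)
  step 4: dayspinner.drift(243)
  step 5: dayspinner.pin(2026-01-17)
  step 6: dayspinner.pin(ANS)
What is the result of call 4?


I try gauge.re on v=-53, u_from=kB, u_to=s, and observe ToolError: incompatible units.
I run dayspinner.closeout, — result: 2084-01-31.
Using dayspinner.untilx on d=ANS, and observe 0.
Using dayspinner.drift on n=243, and observe 2084-09-30.
Invoking dayspinner.pin on d=2026-01-17, and observe 2026-01-17.
Using dayspinner.pin on d=ANS, which returns 2026-01-17.

Answer: 2084-09-30


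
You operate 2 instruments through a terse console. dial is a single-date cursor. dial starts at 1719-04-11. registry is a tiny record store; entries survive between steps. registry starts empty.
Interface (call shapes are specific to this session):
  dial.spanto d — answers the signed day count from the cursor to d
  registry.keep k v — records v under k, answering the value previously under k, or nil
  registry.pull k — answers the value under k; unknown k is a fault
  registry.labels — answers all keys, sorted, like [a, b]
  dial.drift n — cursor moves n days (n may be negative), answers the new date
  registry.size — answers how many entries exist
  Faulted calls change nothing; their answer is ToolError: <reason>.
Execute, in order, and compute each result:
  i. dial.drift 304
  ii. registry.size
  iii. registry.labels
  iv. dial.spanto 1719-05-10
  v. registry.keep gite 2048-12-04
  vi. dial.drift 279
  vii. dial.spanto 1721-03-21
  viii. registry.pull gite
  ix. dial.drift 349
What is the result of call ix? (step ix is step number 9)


Answer: 1721-10-29

Derivation:
% dial.drift(n: 304) == 1720-02-09
% registry.size() == 0
% registry.labels() == []
% dial.spanto(d: 1719-05-10) == -275
% registry.keep(k: gite, v: 2048-12-04) == nil
% dial.drift(n: 279) == 1720-11-14
% dial.spanto(d: 1721-03-21) == 127
% registry.pull(k: gite) == 2048-12-04
% dial.drift(n: 349) == 1721-10-29


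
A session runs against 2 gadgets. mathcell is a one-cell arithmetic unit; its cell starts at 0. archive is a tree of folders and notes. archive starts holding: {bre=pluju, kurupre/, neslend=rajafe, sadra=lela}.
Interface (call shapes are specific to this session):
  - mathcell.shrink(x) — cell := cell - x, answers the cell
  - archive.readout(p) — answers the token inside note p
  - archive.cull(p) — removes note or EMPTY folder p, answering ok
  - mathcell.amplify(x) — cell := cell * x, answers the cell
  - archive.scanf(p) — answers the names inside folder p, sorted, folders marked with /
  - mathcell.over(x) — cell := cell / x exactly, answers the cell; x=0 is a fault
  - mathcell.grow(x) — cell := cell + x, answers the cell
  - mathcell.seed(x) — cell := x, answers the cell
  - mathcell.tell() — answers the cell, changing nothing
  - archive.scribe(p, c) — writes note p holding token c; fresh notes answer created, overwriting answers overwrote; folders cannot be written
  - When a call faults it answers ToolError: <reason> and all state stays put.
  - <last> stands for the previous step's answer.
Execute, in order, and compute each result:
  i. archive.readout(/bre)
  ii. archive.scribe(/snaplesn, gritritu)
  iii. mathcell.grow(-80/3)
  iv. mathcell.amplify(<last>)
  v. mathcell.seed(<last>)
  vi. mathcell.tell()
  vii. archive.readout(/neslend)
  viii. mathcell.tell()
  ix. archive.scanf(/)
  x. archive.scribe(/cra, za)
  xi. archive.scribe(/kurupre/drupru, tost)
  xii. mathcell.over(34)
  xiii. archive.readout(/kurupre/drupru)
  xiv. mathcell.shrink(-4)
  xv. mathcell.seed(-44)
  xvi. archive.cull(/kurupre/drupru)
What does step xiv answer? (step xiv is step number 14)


-- 1. archive.readout(/bre) == pluju
-- 2. archive.scribe(/snaplesn, gritritu) == created
-- 3. mathcell.grow(-80/3) == -80/3
-- 4. mathcell.amplify(<last>) == 6400/9
-- 5. mathcell.seed(<last>) == 6400/9
-- 6. mathcell.tell() == 6400/9
-- 7. archive.readout(/neslend) == rajafe
-- 8. mathcell.tell() == 6400/9
-- 9. archive.scanf(/) == [bre, kurupre/, neslend, sadra, snaplesn]
-- 10. archive.scribe(/cra, za) == created
-- 11. archive.scribe(/kurupre/drupru, tost) == created
-- 12. mathcell.over(34) == 3200/153
-- 13. archive.readout(/kurupre/drupru) == tost
-- 14. mathcell.shrink(-4) == 3812/153
-- 15. mathcell.seed(-44) == -44
-- 16. archive.cull(/kurupre/drupru) == ok

Answer: 3812/153


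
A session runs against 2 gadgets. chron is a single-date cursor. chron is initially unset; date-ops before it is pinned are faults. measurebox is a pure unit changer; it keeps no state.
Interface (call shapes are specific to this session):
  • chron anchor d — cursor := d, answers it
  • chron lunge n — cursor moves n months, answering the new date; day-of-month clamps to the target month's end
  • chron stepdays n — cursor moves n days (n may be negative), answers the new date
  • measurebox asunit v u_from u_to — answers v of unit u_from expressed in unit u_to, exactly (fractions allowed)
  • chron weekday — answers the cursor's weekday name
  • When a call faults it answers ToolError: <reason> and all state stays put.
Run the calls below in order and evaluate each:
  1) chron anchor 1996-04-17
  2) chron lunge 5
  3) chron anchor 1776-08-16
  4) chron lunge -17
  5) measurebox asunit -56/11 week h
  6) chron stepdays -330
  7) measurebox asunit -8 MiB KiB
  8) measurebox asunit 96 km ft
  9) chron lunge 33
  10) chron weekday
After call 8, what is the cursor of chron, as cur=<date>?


# 1. chron anchor(d→1996-04-17) -> 1996-04-17
# 2. chron lunge(n→5) -> 1996-09-17
# 3. chron anchor(d→1776-08-16) -> 1776-08-16
# 4. chron lunge(n→-17) -> 1775-03-16
# 5. measurebox asunit(v→-56/11, u_from→week, u_to→h) -> -9408/11
# 6. chron stepdays(n→-330) -> 1774-04-20
# 7. measurebox asunit(v→-8, u_from→MiB, u_to→KiB) -> -8192
# 8. measurebox asunit(v→96, u_from→km, u_to→ft) -> 40000000/127
# 9. chron lunge(n→33) -> 1777-01-20
# 10. chron weekday() -> Monday

Answer: cur=1774-04-20


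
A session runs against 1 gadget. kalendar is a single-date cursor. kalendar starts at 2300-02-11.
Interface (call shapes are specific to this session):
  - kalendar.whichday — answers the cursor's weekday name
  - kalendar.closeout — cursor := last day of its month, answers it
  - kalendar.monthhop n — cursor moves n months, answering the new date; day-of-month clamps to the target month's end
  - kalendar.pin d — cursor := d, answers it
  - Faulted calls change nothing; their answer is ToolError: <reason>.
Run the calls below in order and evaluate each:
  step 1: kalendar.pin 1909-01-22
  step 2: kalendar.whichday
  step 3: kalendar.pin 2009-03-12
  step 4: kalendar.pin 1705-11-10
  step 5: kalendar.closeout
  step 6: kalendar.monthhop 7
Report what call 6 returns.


! kalendar.pin(1909-01-22) -> 1909-01-22
! kalendar.whichday() -> Friday
! kalendar.pin(2009-03-12) -> 2009-03-12
! kalendar.pin(1705-11-10) -> 1705-11-10
! kalendar.closeout() -> 1705-11-30
! kalendar.monthhop(7) -> 1706-06-30

Answer: 1706-06-30


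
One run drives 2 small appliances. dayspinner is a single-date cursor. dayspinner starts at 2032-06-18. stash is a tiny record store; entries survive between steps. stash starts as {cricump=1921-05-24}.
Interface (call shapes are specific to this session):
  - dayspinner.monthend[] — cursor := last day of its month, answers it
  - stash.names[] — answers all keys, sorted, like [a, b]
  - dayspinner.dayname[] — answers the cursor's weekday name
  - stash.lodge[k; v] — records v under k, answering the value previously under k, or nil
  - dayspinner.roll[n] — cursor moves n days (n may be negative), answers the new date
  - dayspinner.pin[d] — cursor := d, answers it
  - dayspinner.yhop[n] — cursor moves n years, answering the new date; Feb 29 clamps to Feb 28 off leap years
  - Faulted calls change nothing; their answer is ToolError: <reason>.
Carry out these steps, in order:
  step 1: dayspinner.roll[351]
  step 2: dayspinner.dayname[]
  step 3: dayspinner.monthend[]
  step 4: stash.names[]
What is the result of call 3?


Answer: 2033-06-30

Derivation:
! 1. dayspinner.roll(n=351) == 2033-06-04
! 2. dayspinner.dayname() == Saturday
! 3. dayspinner.monthend() == 2033-06-30
! 4. stash.names() == [cricump]


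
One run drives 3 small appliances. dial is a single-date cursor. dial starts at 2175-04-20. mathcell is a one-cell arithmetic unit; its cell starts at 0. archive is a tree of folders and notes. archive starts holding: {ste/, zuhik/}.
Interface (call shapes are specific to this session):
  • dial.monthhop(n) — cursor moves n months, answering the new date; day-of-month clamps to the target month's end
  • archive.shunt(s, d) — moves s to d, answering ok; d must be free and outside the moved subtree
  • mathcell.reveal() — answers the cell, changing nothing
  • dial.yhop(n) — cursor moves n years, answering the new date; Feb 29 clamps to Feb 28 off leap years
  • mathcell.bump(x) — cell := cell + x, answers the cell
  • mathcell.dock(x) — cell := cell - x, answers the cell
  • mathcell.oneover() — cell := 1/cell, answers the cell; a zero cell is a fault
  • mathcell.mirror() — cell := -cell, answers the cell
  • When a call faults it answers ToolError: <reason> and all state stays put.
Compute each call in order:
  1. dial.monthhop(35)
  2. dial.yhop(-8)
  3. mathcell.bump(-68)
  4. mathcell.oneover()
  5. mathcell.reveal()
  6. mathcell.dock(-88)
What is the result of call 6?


I try dial.monthhop(n: 35): 2178-03-20.
I try dial.yhop(n: -8), and see 2170-03-20.
I use mathcell.bump(x: -68), yielding -68.
I call mathcell.oneover(), which returns -1/68.
Then mathcell.reveal, yielding -1/68.
I run mathcell.dock(x: -88), giving 5983/68.

Answer: 5983/68


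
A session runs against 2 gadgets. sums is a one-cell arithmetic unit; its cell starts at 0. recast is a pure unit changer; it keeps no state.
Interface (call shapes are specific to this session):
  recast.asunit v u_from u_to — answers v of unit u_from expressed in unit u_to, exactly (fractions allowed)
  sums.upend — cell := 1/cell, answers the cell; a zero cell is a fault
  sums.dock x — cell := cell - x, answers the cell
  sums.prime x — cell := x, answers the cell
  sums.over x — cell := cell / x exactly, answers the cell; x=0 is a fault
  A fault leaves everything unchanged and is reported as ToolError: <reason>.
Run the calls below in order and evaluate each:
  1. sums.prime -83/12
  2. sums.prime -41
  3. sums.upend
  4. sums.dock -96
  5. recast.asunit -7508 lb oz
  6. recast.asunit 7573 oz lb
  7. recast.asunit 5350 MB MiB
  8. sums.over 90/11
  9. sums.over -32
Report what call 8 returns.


Answer: 8657/738

Derivation:
→ sums.prime(x: -83/12)
← -83/12
→ sums.prime(x: -41)
← -41
→ sums.upend()
← -1/41
→ sums.dock(x: -96)
← 3935/41
→ recast.asunit(v: -7508, u_from: lb, u_to: oz)
← -120128
→ recast.asunit(v: 7573, u_from: oz, u_to: lb)
← 7573/16
→ recast.asunit(v: 5350, u_from: MB, u_to: MiB)
← 41796875/8192
→ sums.over(x: 90/11)
← 8657/738
→ sums.over(x: -32)
← -8657/23616


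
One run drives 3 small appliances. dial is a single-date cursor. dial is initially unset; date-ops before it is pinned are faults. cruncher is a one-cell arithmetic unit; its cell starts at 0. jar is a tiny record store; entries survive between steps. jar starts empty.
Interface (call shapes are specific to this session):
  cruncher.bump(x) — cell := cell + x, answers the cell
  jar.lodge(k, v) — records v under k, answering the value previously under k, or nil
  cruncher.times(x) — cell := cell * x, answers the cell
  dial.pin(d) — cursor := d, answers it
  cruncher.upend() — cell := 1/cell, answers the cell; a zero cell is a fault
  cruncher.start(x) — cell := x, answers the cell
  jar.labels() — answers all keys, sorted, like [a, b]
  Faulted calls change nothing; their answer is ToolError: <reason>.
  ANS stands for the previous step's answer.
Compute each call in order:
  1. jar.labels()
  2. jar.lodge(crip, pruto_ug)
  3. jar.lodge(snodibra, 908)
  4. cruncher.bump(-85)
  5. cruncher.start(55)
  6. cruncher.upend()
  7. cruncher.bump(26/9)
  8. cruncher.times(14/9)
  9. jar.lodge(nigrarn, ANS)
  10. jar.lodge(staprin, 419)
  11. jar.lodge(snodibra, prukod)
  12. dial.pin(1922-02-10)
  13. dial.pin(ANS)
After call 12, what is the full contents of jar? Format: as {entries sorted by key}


Answer: {crip=pruto_ug, nigrarn=20146/4455, snodibra=prukod, staprin=419}

Derivation:
% jar.labels() => []
% jar.lodge(crip, pruto_ug) => nil
% jar.lodge(snodibra, 908) => nil
% cruncher.bump(-85) => -85
% cruncher.start(55) => 55
% cruncher.upend() => 1/55
% cruncher.bump(26/9) => 1439/495
% cruncher.times(14/9) => 20146/4455
% jar.lodge(nigrarn, ANS) => nil
% jar.lodge(staprin, 419) => nil
% jar.lodge(snodibra, prukod) => 908
% dial.pin(1922-02-10) => 1922-02-10
% dial.pin(ANS) => 1922-02-10


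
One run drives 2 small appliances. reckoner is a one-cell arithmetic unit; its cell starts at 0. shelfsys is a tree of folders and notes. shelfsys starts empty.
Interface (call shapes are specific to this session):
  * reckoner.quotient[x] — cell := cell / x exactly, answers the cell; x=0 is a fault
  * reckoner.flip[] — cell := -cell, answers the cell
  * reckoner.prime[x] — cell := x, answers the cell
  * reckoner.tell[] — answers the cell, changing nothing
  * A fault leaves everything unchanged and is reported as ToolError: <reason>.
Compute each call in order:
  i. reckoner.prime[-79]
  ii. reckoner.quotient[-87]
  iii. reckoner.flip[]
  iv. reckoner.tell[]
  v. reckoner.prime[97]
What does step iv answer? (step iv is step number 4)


Answer: -79/87

Derivation:
==> reckoner.prime(x: -79)
<== -79
==> reckoner.quotient(x: -87)
<== 79/87
==> reckoner.flip()
<== -79/87
==> reckoner.tell()
<== -79/87
==> reckoner.prime(x: 97)
<== 97


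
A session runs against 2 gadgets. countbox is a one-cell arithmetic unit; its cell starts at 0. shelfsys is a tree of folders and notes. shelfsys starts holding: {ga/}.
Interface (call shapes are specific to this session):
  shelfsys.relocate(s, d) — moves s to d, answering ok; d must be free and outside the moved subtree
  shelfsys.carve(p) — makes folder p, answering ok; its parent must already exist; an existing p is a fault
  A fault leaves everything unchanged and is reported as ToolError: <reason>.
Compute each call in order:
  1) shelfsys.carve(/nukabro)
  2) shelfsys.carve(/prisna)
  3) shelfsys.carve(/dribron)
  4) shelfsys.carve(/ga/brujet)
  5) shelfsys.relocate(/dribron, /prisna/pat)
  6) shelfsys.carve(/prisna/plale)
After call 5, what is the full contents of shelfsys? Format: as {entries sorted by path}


# shelfsys.carve(/nukabro) == ok
# shelfsys.carve(/prisna) == ok
# shelfsys.carve(/dribron) == ok
# shelfsys.carve(/ga/brujet) == ok
# shelfsys.relocate(/dribron, /prisna/pat) == ok
# shelfsys.carve(/prisna/plale) == ok

Answer: {ga/, ga/brujet/, nukabro/, prisna/, prisna/pat/}


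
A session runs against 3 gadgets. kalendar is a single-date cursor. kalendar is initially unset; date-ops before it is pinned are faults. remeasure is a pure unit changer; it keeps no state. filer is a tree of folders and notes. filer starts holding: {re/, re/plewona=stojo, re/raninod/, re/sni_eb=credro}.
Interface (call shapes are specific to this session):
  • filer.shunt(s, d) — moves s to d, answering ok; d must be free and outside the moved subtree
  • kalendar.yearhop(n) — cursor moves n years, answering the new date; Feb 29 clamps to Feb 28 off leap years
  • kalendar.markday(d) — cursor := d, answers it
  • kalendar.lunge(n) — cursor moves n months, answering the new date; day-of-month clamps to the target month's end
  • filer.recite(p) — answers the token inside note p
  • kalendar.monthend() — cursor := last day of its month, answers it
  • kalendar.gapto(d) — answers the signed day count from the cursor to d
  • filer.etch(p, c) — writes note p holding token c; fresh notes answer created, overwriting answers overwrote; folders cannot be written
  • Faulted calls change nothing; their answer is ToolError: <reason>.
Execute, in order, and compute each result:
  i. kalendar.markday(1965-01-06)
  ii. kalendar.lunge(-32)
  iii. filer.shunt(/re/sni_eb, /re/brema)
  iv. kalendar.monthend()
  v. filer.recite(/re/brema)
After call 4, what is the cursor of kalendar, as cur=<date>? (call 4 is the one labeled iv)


! kalendar.markday(1965-01-06) == 1965-01-06
! kalendar.lunge(-32) == 1962-05-06
! filer.shunt(/re/sni_eb, /re/brema) == ok
! kalendar.monthend() == 1962-05-31
! filer.recite(/re/brema) == credro

Answer: cur=1962-05-31


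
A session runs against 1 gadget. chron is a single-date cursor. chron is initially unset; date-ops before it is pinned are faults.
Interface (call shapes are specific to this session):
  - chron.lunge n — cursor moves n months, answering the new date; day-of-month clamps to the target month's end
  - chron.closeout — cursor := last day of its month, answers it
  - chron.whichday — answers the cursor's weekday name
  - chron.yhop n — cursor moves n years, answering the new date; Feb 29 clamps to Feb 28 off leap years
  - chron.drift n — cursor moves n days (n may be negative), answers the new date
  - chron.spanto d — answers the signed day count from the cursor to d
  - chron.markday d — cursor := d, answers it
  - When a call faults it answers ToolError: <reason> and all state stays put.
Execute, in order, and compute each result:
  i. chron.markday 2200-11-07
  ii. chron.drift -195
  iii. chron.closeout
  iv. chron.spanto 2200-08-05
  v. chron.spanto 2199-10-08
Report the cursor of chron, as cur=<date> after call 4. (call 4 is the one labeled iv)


Now I run chron.markday(d→2200-11-07), giving 2200-11-07.
Then chron.drift(n→-195), which returns 2200-04-26.
I run chron.closeout, and get 2200-04-30.
Now I run chron.spanto(d→2200-08-05), → 97.
I invoke chron.spanto(d→2199-10-08), → -204.

Answer: cur=2200-04-30


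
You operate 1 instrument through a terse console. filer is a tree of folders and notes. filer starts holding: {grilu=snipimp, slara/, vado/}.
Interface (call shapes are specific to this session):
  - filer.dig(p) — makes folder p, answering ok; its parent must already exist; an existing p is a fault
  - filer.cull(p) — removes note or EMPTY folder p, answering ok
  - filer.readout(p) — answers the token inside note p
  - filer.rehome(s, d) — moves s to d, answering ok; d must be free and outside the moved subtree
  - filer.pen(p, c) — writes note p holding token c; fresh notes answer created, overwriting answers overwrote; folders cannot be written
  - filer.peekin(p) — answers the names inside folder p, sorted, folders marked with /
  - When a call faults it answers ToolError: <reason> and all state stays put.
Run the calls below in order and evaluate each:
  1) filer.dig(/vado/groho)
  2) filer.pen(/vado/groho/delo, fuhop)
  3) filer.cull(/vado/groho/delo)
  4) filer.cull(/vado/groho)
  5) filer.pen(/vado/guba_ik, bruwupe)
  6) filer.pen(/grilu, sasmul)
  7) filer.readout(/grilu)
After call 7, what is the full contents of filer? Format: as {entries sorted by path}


I try dig using p→/vado/groho, and get ok.
I run pen using p→/vado/groho/delo, c→fuhop, → created.
I invoke cull using p→/vado/groho/delo, and see ok.
Using cull using p→/vado/groho, — result: ok.
Now I run pen using p→/vado/guba_ik, c→bruwupe, which returns created.
I run pen using p→/grilu, c→sasmul, giving overwrote.
I run readout using p→/grilu: sasmul.

Answer: {grilu=sasmul, slara/, vado/, vado/guba_ik=bruwupe}


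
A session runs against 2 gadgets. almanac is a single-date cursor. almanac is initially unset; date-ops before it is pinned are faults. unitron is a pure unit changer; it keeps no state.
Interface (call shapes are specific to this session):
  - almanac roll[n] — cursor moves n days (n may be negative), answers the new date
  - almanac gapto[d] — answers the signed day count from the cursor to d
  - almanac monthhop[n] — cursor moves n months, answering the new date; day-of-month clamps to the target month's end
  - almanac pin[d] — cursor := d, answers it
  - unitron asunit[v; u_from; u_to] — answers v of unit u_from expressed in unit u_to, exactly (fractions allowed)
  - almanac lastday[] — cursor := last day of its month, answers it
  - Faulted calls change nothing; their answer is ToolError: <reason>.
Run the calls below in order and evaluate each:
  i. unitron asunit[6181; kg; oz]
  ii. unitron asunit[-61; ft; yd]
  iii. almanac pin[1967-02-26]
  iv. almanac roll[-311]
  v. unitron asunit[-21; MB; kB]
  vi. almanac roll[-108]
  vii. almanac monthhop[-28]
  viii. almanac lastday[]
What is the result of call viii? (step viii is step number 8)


Answer: 1963-09-30

Derivation:
Do: unitron asunit[v=6181; u_from=kg; u_to=oz]
See: 1412800000000/6479891
Do: unitron asunit[v=-61; u_from=ft; u_to=yd]
See: -61/3
Do: almanac pin[d=1967-02-26]
See: 1967-02-26
Do: almanac roll[n=-311]
See: 1966-04-21
Do: unitron asunit[v=-21; u_from=MB; u_to=kB]
See: -21000
Do: almanac roll[n=-108]
See: 1966-01-03
Do: almanac monthhop[n=-28]
See: 1963-09-03
Do: almanac lastday[]
See: 1963-09-30


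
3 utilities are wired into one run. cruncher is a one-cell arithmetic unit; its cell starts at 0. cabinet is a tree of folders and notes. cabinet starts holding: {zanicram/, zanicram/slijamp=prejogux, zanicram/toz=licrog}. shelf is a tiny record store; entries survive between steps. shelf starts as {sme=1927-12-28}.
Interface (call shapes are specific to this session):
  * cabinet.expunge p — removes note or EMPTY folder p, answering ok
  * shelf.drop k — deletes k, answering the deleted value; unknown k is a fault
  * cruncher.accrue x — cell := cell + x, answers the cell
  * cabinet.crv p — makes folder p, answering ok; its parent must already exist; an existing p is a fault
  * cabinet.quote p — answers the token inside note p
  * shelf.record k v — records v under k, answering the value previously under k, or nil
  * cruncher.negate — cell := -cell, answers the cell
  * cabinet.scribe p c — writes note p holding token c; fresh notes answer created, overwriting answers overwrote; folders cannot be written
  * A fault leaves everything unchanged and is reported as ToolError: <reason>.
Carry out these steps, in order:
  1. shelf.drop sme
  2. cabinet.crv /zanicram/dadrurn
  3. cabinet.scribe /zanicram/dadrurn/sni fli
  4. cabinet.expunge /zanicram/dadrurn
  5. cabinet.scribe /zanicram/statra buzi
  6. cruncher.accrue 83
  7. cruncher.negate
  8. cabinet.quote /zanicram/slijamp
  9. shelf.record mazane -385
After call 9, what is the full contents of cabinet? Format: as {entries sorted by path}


CALL shelf.drop[k='sme']
RET  1927-12-28
CALL cabinet.crv[p='/zanicram/dadrurn']
RET  ok
CALL cabinet.scribe[p='/zanicram/dadrurn/sni'; c='fli']
RET  created
CALL cabinet.expunge[p='/zanicram/dadrurn']
RET  ToolError: not empty
CALL cabinet.scribe[p='/zanicram/statra'; c='buzi']
RET  created
CALL cruncher.accrue[x='83']
RET  83
CALL cruncher.negate[]
RET  -83
CALL cabinet.quote[p='/zanicram/slijamp']
RET  prejogux
CALL shelf.record[k='mazane'; v='-385']
RET  nil

Answer: {zanicram/, zanicram/dadrurn/, zanicram/dadrurn/sni=fli, zanicram/slijamp=prejogux, zanicram/statra=buzi, zanicram/toz=licrog}


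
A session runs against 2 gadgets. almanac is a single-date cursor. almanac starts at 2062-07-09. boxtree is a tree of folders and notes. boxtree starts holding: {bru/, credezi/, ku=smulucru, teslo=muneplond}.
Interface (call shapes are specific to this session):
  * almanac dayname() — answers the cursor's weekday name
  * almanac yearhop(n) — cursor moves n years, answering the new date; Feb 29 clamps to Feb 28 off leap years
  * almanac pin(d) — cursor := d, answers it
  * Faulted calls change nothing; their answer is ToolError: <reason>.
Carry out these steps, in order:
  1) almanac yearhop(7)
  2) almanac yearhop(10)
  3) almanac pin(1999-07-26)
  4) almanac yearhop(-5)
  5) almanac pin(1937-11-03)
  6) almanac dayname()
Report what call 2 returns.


Answer: 2079-07-09

Derivation:
~$ almanac yearhop n=7
[out] 2069-07-09
~$ almanac yearhop n=10
[out] 2079-07-09
~$ almanac pin d=1999-07-26
[out] 1999-07-26
~$ almanac yearhop n=-5
[out] 1994-07-26
~$ almanac pin d=1937-11-03
[out] 1937-11-03
~$ almanac dayname
[out] Wednesday


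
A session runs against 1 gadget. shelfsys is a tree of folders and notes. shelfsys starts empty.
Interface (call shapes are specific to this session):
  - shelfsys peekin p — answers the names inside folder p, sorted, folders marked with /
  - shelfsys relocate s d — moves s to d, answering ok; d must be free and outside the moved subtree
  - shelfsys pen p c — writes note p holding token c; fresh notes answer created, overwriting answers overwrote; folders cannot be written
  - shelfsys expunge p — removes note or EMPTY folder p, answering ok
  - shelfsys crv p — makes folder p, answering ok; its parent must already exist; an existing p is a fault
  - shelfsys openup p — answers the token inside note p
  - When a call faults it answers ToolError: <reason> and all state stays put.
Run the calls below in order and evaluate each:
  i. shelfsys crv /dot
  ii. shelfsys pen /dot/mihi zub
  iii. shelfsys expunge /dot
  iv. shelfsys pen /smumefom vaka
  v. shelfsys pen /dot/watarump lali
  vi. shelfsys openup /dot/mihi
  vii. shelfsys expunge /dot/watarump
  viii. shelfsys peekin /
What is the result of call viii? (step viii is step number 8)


Answer: [dot/, smumefom]

Derivation:
-- shelfsys crv(p: /dot) -> ok
-- shelfsys pen(p: /dot/mihi, c: zub) -> created
-- shelfsys expunge(p: /dot) -> ToolError: not empty
-- shelfsys pen(p: /smumefom, c: vaka) -> created
-- shelfsys pen(p: /dot/watarump, c: lali) -> created
-- shelfsys openup(p: /dot/mihi) -> zub
-- shelfsys expunge(p: /dot/watarump) -> ok
-- shelfsys peekin(p: /) -> [dot/, smumefom]


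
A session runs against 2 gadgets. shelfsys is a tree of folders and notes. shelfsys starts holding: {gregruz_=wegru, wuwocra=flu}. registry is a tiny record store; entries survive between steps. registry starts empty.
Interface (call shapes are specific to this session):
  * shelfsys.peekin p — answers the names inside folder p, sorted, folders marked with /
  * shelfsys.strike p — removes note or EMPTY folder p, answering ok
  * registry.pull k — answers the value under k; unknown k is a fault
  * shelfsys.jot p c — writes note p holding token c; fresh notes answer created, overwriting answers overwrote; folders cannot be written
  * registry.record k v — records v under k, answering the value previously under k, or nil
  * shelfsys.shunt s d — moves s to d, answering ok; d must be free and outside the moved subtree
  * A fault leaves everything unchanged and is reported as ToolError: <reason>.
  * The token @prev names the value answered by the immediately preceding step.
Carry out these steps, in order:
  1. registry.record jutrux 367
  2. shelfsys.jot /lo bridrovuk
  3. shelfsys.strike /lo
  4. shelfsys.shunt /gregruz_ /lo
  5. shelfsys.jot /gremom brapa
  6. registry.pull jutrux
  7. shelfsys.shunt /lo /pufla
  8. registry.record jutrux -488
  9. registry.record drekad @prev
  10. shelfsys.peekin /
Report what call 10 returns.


~$ registry.record k=jutrux v=367
:: nil
~$ shelfsys.jot p=/lo c=bridrovuk
:: created
~$ shelfsys.strike p=/lo
:: ok
~$ shelfsys.shunt s=/gregruz_ d=/lo
:: ok
~$ shelfsys.jot p=/gremom c=brapa
:: created
~$ registry.pull k=jutrux
:: 367
~$ shelfsys.shunt s=/lo d=/pufla
:: ok
~$ registry.record k=jutrux v=-488
:: 367
~$ registry.record k=drekad v=@prev
:: nil
~$ shelfsys.peekin p=/
:: [gremom, pufla, wuwocra]

Answer: [gremom, pufla, wuwocra]


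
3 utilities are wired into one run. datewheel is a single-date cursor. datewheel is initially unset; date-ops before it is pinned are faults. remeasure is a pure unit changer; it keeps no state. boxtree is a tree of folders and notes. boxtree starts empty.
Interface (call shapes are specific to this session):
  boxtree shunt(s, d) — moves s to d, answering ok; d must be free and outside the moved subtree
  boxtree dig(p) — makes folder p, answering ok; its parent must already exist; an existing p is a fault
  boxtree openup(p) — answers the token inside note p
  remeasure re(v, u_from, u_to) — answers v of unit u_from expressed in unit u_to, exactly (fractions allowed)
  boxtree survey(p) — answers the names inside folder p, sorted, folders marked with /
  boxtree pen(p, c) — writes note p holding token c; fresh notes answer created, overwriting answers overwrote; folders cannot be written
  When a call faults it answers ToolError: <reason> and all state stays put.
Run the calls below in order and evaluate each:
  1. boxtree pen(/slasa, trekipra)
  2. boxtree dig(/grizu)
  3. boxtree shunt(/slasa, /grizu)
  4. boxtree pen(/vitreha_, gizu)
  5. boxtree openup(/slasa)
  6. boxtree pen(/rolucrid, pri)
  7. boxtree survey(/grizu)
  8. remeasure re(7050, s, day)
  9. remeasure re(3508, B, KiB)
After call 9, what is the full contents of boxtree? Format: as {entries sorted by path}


Do: boxtree pen[p='/slasa'; c='trekipra']
See: created
Do: boxtree dig[p='/grizu']
See: ok
Do: boxtree shunt[s='/slasa'; d='/grizu']
See: ToolError: exists
Do: boxtree pen[p='/vitreha_'; c='gizu']
See: created
Do: boxtree openup[p='/slasa']
See: trekipra
Do: boxtree pen[p='/rolucrid'; c='pri']
See: created
Do: boxtree survey[p='/grizu']
See: []
Do: remeasure re[v='7050'; u_from='s'; u_to='day']
See: 47/576
Do: remeasure re[v='3508'; u_from='B'; u_to='KiB']
See: 877/256

Answer: {grizu/, rolucrid=pri, slasa=trekipra, vitreha_=gizu}


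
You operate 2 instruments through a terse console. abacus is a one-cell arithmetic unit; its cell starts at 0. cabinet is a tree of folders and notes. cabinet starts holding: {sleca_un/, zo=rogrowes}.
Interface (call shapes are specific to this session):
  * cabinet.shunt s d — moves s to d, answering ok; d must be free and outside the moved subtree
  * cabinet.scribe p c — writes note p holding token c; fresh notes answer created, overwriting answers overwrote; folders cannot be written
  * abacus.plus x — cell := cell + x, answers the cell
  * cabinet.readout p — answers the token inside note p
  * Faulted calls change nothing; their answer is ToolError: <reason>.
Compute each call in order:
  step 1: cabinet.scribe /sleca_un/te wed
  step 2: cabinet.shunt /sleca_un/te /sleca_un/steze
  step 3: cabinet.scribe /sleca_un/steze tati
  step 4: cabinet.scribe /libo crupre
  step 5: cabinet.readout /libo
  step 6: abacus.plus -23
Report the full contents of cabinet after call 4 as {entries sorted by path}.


>> cabinet.scribe(p→/sleca_un/te, c→wed)
<< created
>> cabinet.shunt(s→/sleca_un/te, d→/sleca_un/steze)
<< ok
>> cabinet.scribe(p→/sleca_un/steze, c→tati)
<< overwrote
>> cabinet.scribe(p→/libo, c→crupre)
<< created
>> cabinet.readout(p→/libo)
<< crupre
>> abacus.plus(x→-23)
<< -23

Answer: {libo=crupre, sleca_un/, sleca_un/steze=tati, zo=rogrowes}


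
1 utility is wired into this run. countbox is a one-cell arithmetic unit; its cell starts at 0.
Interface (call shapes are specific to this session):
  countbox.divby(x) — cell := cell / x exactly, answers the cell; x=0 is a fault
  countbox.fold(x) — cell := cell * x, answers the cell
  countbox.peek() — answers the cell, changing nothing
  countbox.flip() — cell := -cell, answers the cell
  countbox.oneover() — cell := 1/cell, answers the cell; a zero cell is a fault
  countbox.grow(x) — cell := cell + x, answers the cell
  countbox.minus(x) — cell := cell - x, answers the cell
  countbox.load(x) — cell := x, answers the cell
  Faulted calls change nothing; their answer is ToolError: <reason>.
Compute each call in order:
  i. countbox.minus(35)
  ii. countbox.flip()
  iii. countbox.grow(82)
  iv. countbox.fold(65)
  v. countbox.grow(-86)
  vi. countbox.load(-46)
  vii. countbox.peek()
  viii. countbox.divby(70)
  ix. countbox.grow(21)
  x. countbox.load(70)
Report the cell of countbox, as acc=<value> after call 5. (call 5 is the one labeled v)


Answer: acc=7519

Derivation:
Calling minus with x=35, which returns -35.
Invoking flip(), — result: 35.
Calling grow with x=82, yielding 117.
I call fold with x=65, → 7605.
Invoking grow with x=-86, and get 7519.
I run load with x=-46, giving -46.
Calling peek(), yielding -46.
I use divby with x=70, giving -23/35.
Then grow with x=21, which returns 712/35.
Now I run load with x=70, — result: 70.


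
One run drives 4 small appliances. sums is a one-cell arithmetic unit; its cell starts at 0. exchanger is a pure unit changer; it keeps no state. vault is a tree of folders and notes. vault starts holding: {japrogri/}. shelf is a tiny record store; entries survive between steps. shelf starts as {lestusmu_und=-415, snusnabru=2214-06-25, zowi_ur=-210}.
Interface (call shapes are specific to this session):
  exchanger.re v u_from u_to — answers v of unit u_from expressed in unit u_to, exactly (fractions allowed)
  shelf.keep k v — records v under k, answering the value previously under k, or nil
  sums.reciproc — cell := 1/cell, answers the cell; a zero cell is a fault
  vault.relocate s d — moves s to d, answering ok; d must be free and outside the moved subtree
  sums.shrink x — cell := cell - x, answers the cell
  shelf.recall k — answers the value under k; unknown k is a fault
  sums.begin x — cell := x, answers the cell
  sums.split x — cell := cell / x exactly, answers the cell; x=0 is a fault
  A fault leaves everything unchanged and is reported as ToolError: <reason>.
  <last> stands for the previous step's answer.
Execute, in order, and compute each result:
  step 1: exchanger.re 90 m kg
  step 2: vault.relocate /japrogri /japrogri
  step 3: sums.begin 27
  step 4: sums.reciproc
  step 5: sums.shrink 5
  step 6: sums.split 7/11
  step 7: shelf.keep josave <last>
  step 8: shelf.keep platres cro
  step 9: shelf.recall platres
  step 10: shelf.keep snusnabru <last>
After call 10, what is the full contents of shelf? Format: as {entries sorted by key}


Answer: {josave=-1474/189, lestusmu_und=-415, platres=cro, snusnabru=cro, zowi_ur=-210}

Derivation:
$ exchanger.re v='90' u_from='m' u_to='kg'
:: ToolError: incompatible units
$ vault.relocate s='/japrogri' d='/japrogri'
:: ToolError: exists
$ sums.begin x='27'
:: 27
$ sums.reciproc
:: 1/27
$ sums.shrink x='5'
:: -134/27
$ sums.split x='7/11'
:: -1474/189
$ shelf.keep k='josave' v='<last>'
:: nil
$ shelf.keep k='platres' v='cro'
:: nil
$ shelf.recall k='platres'
:: cro
$ shelf.keep k='snusnabru' v='<last>'
:: 2214-06-25


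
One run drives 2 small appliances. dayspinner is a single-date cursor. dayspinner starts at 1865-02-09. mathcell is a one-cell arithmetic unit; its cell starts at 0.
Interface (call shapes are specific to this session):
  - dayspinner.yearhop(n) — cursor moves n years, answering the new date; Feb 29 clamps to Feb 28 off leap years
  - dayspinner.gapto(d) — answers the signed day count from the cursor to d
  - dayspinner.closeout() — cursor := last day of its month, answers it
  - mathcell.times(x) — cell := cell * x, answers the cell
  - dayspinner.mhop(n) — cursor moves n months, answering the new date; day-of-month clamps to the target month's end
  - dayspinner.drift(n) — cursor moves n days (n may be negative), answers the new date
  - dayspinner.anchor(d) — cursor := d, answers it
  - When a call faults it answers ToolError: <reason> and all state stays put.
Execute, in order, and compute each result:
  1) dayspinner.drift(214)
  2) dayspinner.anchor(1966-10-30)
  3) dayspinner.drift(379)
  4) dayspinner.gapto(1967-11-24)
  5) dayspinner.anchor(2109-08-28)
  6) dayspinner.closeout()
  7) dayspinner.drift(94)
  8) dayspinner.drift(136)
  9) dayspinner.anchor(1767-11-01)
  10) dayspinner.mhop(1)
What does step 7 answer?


Act: drift[n→214]
Obs: 1865-09-11
Act: anchor[d→1966-10-30]
Obs: 1966-10-30
Act: drift[n→379]
Obs: 1967-11-13
Act: gapto[d→1967-11-24]
Obs: 11
Act: anchor[d→2109-08-28]
Obs: 2109-08-28
Act: closeout[]
Obs: 2109-08-31
Act: drift[n→94]
Obs: 2109-12-03
Act: drift[n→136]
Obs: 2110-04-18
Act: anchor[d→1767-11-01]
Obs: 1767-11-01
Act: mhop[n→1]
Obs: 1767-12-01

Answer: 2109-12-03


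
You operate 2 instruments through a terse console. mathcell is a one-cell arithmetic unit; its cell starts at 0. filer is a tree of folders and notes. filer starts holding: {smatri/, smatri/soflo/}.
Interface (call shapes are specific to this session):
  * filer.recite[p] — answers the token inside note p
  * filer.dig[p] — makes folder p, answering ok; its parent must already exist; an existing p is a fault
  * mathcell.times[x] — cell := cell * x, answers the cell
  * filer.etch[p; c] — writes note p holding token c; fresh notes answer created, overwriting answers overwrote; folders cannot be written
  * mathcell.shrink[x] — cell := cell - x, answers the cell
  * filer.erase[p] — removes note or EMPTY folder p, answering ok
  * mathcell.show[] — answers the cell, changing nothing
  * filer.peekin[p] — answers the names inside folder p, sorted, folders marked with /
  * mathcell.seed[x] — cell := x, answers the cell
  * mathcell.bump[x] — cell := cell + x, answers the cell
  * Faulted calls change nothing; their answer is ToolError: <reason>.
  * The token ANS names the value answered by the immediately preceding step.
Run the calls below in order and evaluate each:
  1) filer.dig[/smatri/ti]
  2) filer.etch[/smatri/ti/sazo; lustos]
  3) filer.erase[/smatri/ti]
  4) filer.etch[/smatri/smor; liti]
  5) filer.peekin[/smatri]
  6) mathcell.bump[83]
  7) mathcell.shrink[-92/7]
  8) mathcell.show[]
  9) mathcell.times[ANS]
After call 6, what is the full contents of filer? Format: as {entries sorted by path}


Now I run dig passing p: /smatri/ti, — result: ok.
I use etch passing p: /smatri/ti/sazo, c: lustos, and see created.
Calling erase passing p: /smatri/ti, and observe ToolError: not empty.
I run etch passing p: /smatri/smor, c: liti, and get created.
Invoking peekin passing p: /smatri, yielding [smor, soflo/, ti/].
I use bump passing x: 83, giving 83.
I use shrink passing x: -92/7, — result: 673/7.
I use show, → 673/7.
Invoking times passing x: ANS, giving 452929/49.

Answer: {smatri/, smatri/smor=liti, smatri/soflo/, smatri/ti/, smatri/ti/sazo=lustos}


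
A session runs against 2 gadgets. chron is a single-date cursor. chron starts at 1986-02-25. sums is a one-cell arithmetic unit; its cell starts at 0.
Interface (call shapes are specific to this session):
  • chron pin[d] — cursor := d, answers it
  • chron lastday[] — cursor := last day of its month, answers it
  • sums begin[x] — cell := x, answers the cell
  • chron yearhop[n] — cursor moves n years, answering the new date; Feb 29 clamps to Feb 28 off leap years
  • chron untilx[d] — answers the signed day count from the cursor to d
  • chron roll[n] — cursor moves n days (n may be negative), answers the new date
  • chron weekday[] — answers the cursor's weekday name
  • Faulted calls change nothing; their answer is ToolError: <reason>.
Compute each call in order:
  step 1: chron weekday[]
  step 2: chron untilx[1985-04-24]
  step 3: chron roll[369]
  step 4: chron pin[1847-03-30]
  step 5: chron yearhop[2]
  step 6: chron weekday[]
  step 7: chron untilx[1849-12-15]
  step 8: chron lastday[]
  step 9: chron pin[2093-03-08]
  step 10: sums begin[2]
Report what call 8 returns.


Answer: 1849-03-31

Derivation:
==> chron weekday()
<== Tuesday
==> chron untilx(1985-04-24)
<== -307
==> chron roll(369)
<== 1987-03-01
==> chron pin(1847-03-30)
<== 1847-03-30
==> chron yearhop(2)
<== 1849-03-30
==> chron weekday()
<== Friday
==> chron untilx(1849-12-15)
<== 260
==> chron lastday()
<== 1849-03-31
==> chron pin(2093-03-08)
<== 2093-03-08
==> sums begin(2)
<== 2
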